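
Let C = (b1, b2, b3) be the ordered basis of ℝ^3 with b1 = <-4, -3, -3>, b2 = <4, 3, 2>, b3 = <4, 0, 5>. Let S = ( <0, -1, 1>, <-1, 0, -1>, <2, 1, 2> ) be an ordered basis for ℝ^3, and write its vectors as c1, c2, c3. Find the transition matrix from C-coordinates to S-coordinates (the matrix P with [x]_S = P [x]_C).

[[1, -2, 1], [0, -2, -2], [-2, 1, 1]]

Take x = bj: its C-coordinates are the j-th standard unit vector, so P e_j — column j of P — equals [bj]_S.
b1 = c1 + 0·c2 - 2c3, giving column 1 = <1, 0, -2>; repeating for each j gives P = [[1, -2, 1], [0, -2, -2], [-2, 1, 1]].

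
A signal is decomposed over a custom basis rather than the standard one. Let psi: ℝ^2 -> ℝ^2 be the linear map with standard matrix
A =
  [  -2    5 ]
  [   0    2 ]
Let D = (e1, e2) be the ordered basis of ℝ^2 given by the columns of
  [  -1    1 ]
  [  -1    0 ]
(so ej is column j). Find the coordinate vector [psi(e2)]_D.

(0, -2)

Column 2 of [psi]_D is the D-coordinate vector of psi(e2).
In standard coordinates psi(e2) = A e2 = (-2, 0).
Converting to D: (-2, 0) = 0·e1 - 2e2, so the coordinate vector is (0, -2).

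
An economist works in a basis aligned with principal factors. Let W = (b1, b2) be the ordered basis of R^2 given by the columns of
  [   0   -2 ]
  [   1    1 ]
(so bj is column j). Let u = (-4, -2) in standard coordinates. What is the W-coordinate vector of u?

(-4, 2)

Write u = c_1 b1 + c_2 b2 and solve for the c_i.
System: 0c_1 - 2c_2 = -4, c_1 + c_2 = -2; solving gives c_1 = -4, c_2 = 2.
Check: -4b1 + 2b2 = (-4, -2).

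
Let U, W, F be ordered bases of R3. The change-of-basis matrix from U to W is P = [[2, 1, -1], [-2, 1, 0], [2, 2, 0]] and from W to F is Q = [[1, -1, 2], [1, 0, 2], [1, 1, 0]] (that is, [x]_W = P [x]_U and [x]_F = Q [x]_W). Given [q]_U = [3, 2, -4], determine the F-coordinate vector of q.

[36, 32, 8]

Apply P to get W-coordinates [12, -4, 10], then Q to get F-coordinates.
The result is [q]_F = [36, 32, 8].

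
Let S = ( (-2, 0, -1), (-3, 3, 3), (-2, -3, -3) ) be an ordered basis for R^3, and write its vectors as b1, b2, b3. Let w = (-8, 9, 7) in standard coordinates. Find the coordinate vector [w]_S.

[w]_S is the unique c with M c = w, where M has columns b1, ..., b3.
Solving this 3x3 system gives c = (2, 2, -1).
Check: 2b1 + 2b2 - b3 = (-8, 9, 7).

(2, 2, -1)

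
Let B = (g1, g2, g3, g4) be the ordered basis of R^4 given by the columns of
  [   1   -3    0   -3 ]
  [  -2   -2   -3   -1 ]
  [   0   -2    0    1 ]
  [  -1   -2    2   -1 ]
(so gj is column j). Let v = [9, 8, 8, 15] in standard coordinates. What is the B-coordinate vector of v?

[-3, -4, 2, 0]

Write v = c_1 g1 + ... + c_4 g4 and solve for the c_i.
Row-reducing the augmented matrix [M | v] gives c = (-3, -4, 2, 0).
Check: -3g1 - 4g2 + 2g3 + 0·g4 = [9, 8, 8, 15].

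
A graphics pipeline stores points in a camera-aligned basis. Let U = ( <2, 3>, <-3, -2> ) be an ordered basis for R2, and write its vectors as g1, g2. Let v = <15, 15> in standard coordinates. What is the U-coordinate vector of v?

[v]_U is the unique c with M c = v, where M has columns g1, g2.
System: 2c_1 - 3c_2 = 15, 3c_1 - 2c_2 = 15; solving gives c_1 = 3, c_2 = -3.
Check: 3g1 - 3g2 = <15, 15>.

<3, -3>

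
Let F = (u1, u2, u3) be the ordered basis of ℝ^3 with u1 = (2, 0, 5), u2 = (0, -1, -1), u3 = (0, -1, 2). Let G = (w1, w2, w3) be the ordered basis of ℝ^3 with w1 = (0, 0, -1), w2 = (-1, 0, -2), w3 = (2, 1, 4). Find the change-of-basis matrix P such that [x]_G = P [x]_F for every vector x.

Column j of P is [uj]_G, since P maps F-coordinates to G-coordinates.
Expressing u1 in G: u1 = -w1 - 2w2 + 0·w3, so column 1 of P is (-1, -2, 0).
Doing the same for each uj gives P = [[-1, 1, -2], [-2, -2, -2], [0, -1, -1]].

[[-1, 1, -2], [-2, -2, -2], [0, -1, -1]]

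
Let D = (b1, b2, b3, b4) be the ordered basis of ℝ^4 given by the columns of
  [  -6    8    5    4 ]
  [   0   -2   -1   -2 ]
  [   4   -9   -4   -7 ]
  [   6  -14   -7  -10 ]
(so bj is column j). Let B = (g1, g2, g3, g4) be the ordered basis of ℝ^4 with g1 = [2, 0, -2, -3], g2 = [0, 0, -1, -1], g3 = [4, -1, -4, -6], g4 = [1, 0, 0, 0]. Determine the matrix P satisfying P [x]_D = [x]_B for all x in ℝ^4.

[[-2, 1, 1, -1], [0, -1, -2, 1], [0, 2, 1, 2], [-2, -2, -1, -2]]

Take x = bj: its D-coordinates are the j-th standard unit vector, so P e_j — column j of P — equals [bj]_B.
b1 = -2g1 + 0·g2 + 0·g3 - 2g4, giving column 1 = [-2, 0, 0, -2]; repeating for each j gives P = [[-2, 1, 1, -1], [0, -1, -2, 1], [0, 2, 1, 2], [-2, -2, -1, -2]].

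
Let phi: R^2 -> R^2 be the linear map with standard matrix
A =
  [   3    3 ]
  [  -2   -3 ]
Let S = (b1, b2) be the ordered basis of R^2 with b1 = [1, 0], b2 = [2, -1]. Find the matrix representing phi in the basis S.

The j-th column of [phi]_S is [phi(bj)]_S.
phi(b1) = A b1 = [3, -2] = -b1 + 2b2, so column 1 is [-1, 2].
Repeating for b2 and assembling the columns gives [[-1, 1], [2, 1]].

[[-1, 1], [2, 1]]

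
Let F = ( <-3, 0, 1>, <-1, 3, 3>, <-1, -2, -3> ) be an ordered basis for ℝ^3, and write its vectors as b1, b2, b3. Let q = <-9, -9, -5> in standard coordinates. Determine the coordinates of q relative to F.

<4, -3, 0>

We seek scalars with c_1 b1 + ... + c_3 b3 = q; equivalently solve M c = q where the columns of M are b1, ..., b3.
Row-reducing the augmented matrix [M | q] gives c = (4, -3, 0).
Check: 4b1 - 3b2 + 0·b3 = <-9, -9, -5>.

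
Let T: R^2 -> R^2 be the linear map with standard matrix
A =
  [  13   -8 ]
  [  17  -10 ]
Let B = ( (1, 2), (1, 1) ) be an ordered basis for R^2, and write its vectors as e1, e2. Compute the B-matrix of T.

[[0, 2], [-3, 3]]

The j-th column of [T]_B is [T(ej)]_B.
T(e1) = A e1 = (-3, -3) = 0·e1 - 3e2, so column 1 is (0, -3).
Repeating for e2 and assembling the columns gives [[0, 2], [-3, 3]].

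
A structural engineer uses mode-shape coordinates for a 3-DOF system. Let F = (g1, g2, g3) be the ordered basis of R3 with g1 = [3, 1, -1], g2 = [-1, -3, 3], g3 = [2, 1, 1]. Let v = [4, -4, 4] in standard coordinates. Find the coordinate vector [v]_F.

We seek scalars with c_1 g1 + ... + c_3 g3 = v; equivalently solve M c = v where the columns of M are g1, ..., g3.
Row-reducing the augmented matrix [M | v] gives c = (2, 2, 0).
Check: 2g1 + 2g2 + 0·g3 = [4, -4, 4].

[2, 2, 0]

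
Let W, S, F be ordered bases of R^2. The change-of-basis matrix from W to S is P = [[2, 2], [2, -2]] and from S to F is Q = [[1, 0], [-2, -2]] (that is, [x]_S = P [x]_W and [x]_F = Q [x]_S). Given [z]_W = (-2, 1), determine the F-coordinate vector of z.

First [z]_S = P [z]_W = (-2, -6).
Then [z]_F = Q [z]_S = (-2, 16).

(-2, 16)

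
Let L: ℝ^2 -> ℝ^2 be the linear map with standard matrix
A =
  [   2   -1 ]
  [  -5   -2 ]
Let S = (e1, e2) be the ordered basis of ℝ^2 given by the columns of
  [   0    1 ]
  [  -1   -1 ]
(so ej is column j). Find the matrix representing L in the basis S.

[[-3, 0], [1, 3]]

Let P have columns e1, e2. Then [L]_S = P^(-1) A P.
Here det P = 1, so P^(-1) is integer; computing A P first and then P^(-1)(A P) gives [[-3, 0], [1, 3]].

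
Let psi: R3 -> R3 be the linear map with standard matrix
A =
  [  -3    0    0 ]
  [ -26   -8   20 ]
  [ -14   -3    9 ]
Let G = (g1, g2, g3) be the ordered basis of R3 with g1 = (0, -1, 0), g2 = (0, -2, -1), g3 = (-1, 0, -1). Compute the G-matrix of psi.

[[-2, -2, -2], [-3, 3, -2], [0, 0, -3]]

With P the matrix whose columns are g1, ..., g3, [psi]_G = P^(-1) A P.
Column by column: psi(g1) = A g1 = (0, 8, 3); its G-coordinates (-2, -3, 0) give column 1.
Continuing for each basis vector yields [psi]_G = [[-2, -2, -2], [-3, 3, -2], [0, 0, -3]].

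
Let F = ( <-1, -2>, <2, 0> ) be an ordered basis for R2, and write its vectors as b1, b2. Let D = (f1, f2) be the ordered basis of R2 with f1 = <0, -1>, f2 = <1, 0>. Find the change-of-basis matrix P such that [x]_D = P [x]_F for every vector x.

Column j of P is [bj]_D, since P maps F-coordinates to D-coordinates.
Expressing b1 in D: b1 = 2f1 - f2, so column 1 of P is <2, -1>.
Doing the same for each bj gives P = [[2, 0], [-1, 2]].

[[2, 0], [-1, 2]]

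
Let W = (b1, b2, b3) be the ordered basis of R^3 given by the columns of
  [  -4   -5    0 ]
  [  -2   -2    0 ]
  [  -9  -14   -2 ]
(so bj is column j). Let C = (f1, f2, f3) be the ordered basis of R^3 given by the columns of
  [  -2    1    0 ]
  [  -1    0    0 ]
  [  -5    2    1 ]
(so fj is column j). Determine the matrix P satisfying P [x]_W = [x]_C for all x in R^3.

[[2, 2, 0], [0, -1, 0], [1, -2, -2]]

Column j of P is [bj]_C, since P maps W-coordinates to C-coordinates.
Expressing b1 in C: b1 = 2f1 + 0·f2 + f3, so column 1 of P is [2, 0, 1].
Doing the same for each bj gives P = [[2, 2, 0], [0, -1, 0], [1, -2, -2]].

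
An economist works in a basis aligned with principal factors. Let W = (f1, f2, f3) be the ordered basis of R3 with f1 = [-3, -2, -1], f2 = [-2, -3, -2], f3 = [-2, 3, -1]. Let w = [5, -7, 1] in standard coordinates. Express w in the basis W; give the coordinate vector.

[-1, 1, -2]

We seek scalars with c_1 f1 + ... + c_3 f3 = w; equivalently solve M c = w where the columns of M are f1, ..., f3.
Row-reducing the augmented matrix [M | w] gives c = (-1, 1, -2).
Check: -f1 + f2 - 2f3 = [5, -7, 1].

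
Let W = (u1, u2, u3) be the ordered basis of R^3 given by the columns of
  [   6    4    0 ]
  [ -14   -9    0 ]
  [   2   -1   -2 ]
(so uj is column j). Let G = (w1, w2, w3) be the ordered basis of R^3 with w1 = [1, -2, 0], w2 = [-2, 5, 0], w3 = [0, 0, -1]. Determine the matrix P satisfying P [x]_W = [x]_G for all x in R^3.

[[2, 2, 0], [-2, -1, 0], [-2, 1, 2]]

Take x = uj: its W-coordinates are the j-th standard unit vector, so P e_j — column j of P — equals [uj]_G.
u1 = 2w1 - 2w2 - 2w3, giving column 1 = [2, -2, -2]; repeating for each j gives P = [[2, 2, 0], [-2, -1, 0], [-2, 1, 2]].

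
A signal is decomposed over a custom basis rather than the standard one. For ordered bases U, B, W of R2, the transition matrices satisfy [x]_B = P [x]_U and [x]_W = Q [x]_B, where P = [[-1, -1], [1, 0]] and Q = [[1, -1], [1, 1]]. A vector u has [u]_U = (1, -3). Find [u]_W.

(1, 3)

First [u]_B = P [u]_U = (2, 1).
Then [u]_W = Q [u]_B = (1, 3).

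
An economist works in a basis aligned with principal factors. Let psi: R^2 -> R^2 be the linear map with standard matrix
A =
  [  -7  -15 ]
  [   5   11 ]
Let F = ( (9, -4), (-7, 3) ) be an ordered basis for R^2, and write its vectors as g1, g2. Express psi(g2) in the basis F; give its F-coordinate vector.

Column 2 of [psi]_F is the F-coordinate vector of psi(g2).
In standard coordinates psi(g2) = A g2 = (4, -2).
Converting to F: (4, -2) = 2g1 + 2g2, so the coordinate vector is (2, 2).

(2, 2)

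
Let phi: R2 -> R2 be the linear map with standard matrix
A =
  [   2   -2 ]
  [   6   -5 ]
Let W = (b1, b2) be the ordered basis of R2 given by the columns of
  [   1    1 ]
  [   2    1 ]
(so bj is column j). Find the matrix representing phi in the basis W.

[[-2, 1], [0, -1]]

The j-th column of [phi]_W is [phi(bj)]_W.
phi(b1) = A b1 = <-2, -4> = -2b1 + 0·b2, so column 1 is <-2, 0>.
Repeating for b2 and assembling the columns gives [[-2, 1], [0, -1]].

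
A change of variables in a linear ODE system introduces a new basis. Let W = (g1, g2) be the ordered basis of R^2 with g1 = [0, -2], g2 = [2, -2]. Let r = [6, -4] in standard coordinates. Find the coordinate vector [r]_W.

[-1, 3]

Write r = c_1 g1 + c_2 g2 and solve for the c_i.
System: 0c_1 + 2c_2 = 6, -2c_1 - 2c_2 = -4; solving gives c_1 = -1, c_2 = 3.
Check: -g1 + 3g2 = [6, -4].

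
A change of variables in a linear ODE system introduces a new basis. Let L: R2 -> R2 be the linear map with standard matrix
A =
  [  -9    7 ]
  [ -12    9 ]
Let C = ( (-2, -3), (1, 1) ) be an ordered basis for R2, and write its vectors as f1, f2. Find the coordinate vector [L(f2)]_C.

Compute L(f2) = A f2 = (-2, -3) in standard coordinates.
Then write this in C-coordinates: solve for y in y_1 f1 + y_2 f2 = (-2, -3).
This gives y = (1, 0), which is column 2 of [L]_C.

(1, 0)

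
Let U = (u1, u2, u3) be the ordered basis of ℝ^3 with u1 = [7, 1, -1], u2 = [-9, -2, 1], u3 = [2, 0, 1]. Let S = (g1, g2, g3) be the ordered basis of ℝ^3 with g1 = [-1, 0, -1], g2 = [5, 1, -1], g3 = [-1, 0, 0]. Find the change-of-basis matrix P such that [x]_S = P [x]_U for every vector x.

[[0, 1, -1], [1, -2, 0], [-2, -2, -1]]

Let M have columns uj and N have columns gj. Then for every x, N [x]_S = x = M [x]_U, so P = N^(-1) M.
Since det N = -1, N^(-1) has integer entries; multiplying gives P = [[0, 1, -1], [1, -2, 0], [-2, -2, -1]].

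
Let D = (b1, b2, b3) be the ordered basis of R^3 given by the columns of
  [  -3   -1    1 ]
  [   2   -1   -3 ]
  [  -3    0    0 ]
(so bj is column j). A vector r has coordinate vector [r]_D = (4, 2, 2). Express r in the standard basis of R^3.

The coordinates say r = 4b1 + 2b2 + 2b3; adding the scaled basis vectors gives (-12, 0, -12).

(-12, 0, -12)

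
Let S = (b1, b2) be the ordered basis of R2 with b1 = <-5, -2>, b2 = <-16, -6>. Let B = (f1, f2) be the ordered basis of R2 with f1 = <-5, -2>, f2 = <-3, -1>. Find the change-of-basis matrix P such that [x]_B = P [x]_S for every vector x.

[[1, 2], [0, 2]]

Take x = bj: its S-coordinates are the j-th standard unit vector, so P e_j — column j of P — equals [bj]_B.
b1 = f1 + 0·f2, giving column 1 = <1, 0>; repeating for each j gives P = [[1, 2], [0, 2]].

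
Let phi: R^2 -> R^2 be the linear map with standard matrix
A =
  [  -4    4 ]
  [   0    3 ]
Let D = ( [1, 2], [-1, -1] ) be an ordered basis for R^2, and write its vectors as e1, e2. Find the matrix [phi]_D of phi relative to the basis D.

Let P have columns e1, e2. Then [phi]_D = P^(-1) A P.
Here det P = 1, so P^(-1) is integer; computing A P first and then P^(-1)(A P) gives [[2, -3], [-2, -3]].

[[2, -3], [-2, -3]]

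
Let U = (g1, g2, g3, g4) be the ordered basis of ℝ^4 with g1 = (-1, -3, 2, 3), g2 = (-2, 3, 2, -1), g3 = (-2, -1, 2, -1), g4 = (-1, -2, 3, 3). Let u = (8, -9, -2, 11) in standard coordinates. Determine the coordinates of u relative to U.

We seek scalars with c_1 g1 + ... + c_4 g4 = u; equivalently solve M c = u where the columns of M are g1, ..., g4.
Gaussian elimination on [M | u] yields c = (-2, -3, -2, 4).
Check: -2g1 - 3g2 - 2g3 + 4g4 = (8, -9, -2, 11).

(-2, -3, -2, 4)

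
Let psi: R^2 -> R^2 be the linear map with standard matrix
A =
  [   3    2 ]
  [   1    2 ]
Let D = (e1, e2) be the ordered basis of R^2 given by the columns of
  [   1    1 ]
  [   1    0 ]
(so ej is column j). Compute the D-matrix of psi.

Let P have columns e1, e2. Then [psi]_D = P^(-1) A P.
Here det P = -1, so P^(-1) is integer; computing A P first and then P^(-1)(A P) gives [[3, 1], [2, 2]].

[[3, 1], [2, 2]]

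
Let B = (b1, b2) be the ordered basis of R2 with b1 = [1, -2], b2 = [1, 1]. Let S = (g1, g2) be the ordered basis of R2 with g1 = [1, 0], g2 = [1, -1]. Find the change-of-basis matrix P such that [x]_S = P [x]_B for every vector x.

[[-1, 2], [2, -1]]

Column j of P is [bj]_S, since P maps B-coordinates to S-coordinates.
Expressing b1 in S: b1 = -g1 + 2g2, so column 1 of P is [-1, 2].
Doing the same for each bj gives P = [[-1, 2], [2, -1]].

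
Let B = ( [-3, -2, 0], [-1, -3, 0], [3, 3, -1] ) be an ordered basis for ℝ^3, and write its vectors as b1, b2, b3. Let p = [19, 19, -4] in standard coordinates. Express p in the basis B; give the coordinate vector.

We seek scalars with c_1 b1 + ... + c_3 b3 = p; equivalently solve M c = p where the columns of M are b1, ..., b3.
Solving this 3x3 system gives c = (-2, -1, 4).
Check: -2b1 - b2 + 4b3 = [19, 19, -4].

[-2, -1, 4]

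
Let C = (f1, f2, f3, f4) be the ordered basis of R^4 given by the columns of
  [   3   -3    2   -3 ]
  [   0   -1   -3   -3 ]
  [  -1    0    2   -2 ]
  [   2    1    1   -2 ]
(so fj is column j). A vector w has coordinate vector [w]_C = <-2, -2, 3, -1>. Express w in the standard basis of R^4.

w = M [w]_C, where M has columns f1, ..., f4.
Carrying out the matrix-vector product, w = <9, -4, 10, -1>.

<9, -4, 10, -1>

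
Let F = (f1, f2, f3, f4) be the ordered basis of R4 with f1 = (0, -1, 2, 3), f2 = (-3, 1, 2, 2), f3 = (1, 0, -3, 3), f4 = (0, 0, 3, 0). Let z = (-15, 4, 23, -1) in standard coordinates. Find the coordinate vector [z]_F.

We seek scalars with c_1 f1 + ... + c_4 f4 = z; equivalently solve M c = z where the columns of M are f1, ..., f4.
Row-reducing the augmented matrix [M | z] gives c = (0, 4, -3, 2).
Check: 0·f1 + 4f2 - 3f3 + 2f4 = (-15, 4, 23, -1).

(0, 4, -3, 2)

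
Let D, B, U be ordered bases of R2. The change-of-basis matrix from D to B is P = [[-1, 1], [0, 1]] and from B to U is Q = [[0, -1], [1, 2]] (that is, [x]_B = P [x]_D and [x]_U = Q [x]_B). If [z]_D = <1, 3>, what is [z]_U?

<-3, 8>

First [z]_B = P [z]_D = <2, 3>.
Then [z]_U = Q [z]_B = <-3, 8>.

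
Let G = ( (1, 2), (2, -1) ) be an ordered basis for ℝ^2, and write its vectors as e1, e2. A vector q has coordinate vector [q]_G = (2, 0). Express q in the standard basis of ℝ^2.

(2, 4)

The coordinates say q = 2e1 + 0·e2; adding the scaled basis vectors gives (2, 4).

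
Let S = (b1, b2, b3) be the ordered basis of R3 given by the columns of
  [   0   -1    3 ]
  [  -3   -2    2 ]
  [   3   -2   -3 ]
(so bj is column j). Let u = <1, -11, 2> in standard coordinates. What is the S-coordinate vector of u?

<3, 2, 1>

Write u = c_1 b1 + ... + c_3 b3 and solve for the c_i.
Gaussian elimination on [M | u] yields c = (3, 2, 1).
Check: 3b1 + 2b2 + b3 = <1, -11, 2>.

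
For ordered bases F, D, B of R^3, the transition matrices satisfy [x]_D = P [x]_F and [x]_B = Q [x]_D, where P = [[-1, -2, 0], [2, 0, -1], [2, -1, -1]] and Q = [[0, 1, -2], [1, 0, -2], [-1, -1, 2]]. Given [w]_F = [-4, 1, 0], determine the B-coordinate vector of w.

Composing the changes, [w]_B = Q P [w]_F.
Q P = [[-2, 2, 1], [-5, 0, 2], [3, 0, -1]]; applying this to [-4, 1, 0] gives [10, 20, -12].

[10, 20, -12]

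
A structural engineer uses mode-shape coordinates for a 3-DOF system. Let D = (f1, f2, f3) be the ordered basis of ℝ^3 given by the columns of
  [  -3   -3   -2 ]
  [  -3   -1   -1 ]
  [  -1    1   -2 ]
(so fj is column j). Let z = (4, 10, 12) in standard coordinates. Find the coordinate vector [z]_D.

(-4, 4, -2)

We seek scalars with c_1 f1 + ... + c_3 f3 = z; equivalently solve M c = z where the columns of M are f1, ..., f3.
Solving this 3x3 system gives c = (-4, 4, -2).
Check: -4f1 + 4f2 - 2f3 = (4, 10, 12).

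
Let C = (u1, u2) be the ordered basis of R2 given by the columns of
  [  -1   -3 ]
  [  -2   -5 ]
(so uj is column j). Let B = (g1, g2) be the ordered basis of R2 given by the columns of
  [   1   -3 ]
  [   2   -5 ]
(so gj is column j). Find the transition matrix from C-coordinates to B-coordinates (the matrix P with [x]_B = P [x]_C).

[[-1, 0], [0, 1]]

Column j of P is [uj]_B, since P maps C-coordinates to B-coordinates.
Expressing u1 in B: u1 = -g1 + 0·g2, so column 1 of P is <-1, 0>.
Doing the same for each uj gives P = [[-1, 0], [0, 1]].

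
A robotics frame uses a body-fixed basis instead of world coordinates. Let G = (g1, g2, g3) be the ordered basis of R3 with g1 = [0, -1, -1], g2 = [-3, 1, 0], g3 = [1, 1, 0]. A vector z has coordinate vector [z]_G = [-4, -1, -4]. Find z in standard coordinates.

z = M [z]_G, where M has columns g1, ..., g3.
Carrying out the matrix-vector product, z = [-1, -1, 4].

[-1, -1, 4]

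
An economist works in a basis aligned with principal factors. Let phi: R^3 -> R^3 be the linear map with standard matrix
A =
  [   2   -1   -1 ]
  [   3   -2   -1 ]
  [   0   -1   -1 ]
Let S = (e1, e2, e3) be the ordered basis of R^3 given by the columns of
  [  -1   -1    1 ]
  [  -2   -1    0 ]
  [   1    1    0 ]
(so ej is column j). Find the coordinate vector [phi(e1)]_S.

(-1, 2, 0)

Column 1 of [phi]_S is the S-coordinate vector of phi(e1).
In standard coordinates phi(e1) = A e1 = (-1, 0, 1).
Converting to S: (-1, 0, 1) = -e1 + 2e2 + 0·e3, so the coordinate vector is (-1, 2, 0).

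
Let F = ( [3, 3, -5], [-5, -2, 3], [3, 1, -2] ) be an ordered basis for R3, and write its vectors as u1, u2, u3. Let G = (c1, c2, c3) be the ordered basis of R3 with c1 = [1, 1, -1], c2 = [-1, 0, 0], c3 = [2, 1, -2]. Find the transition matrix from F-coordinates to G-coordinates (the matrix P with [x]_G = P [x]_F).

Take x = uj: its F-coordinates are the j-th standard unit vector, so P e_j — column j of P — equals [uj]_G.
u1 = c1 + 2c2 + 2c3, giving column 1 = [1, 2, 2]; repeating for each j gives P = [[1, -1, 0], [2, 2, -1], [2, -1, 1]].

[[1, -1, 0], [2, 2, -1], [2, -1, 1]]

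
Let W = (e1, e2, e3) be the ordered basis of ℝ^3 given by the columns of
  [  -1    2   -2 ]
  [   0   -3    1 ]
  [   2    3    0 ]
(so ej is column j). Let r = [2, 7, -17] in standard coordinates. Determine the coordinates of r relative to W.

[r]_W is the unique c with M c = r, where M has columns e1, ..., e3.
Solving this 3x3 system gives c = (-4, -3, -2).
Check: -4e1 - 3e2 - 2e3 = [2, 7, -17].

[-4, -3, -2]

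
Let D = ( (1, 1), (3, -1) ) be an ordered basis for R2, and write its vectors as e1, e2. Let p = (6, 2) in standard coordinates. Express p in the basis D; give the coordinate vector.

(3, 1)

We seek scalars with c_1 e1 + c_2 e2 = p; equivalently solve M c = p where the columns of M are e1, e2.
System: c_1 + 3c_2 = 6, c_1 - c_2 = 2; solving gives c_1 = 3, c_2 = 1.
Check: 3e1 + e2 = (6, 2).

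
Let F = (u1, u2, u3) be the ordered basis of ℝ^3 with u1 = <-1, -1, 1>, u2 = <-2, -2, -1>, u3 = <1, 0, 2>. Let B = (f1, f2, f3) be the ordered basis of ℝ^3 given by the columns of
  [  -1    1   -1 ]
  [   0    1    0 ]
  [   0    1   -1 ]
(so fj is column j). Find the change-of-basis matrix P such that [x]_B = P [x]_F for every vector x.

[[2, 1, 1], [-1, -2, 0], [-2, -1, -2]]

Column j of P is [uj]_B, since P maps F-coordinates to B-coordinates.
Expressing u1 in B: u1 = 2f1 - f2 - 2f3, so column 1 of P is <2, -1, -2>.
Doing the same for each uj gives P = [[2, 1, 1], [-1, -2, 0], [-2, -1, -2]].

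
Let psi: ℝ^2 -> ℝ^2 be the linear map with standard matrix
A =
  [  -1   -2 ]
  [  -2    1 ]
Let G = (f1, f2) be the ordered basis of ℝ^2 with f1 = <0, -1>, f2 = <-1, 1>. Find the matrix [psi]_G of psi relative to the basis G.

With P the matrix whose columns are f1, f2, [psi]_G = P^(-1) A P.
Column by column: psi(f1) = A f1 = <2, -1>; its G-coordinates <-1, -2> give column 1.
Continuing for each basis vector yields [psi]_G = [[-1, -2], [-2, 1]].

[[-1, -2], [-2, 1]]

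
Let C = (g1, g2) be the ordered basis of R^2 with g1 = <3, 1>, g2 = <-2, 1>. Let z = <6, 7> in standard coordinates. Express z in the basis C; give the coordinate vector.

<4, 3>

We seek scalars with c_1 g1 + c_2 g2 = z; equivalently solve M c = z where the columns of M are g1, g2.
System: 3c_1 - 2c_2 = 6, c_1 + c_2 = 7; solving gives c_1 = 4, c_2 = 3.
Check: 4g1 + 3g2 = <6, 7>.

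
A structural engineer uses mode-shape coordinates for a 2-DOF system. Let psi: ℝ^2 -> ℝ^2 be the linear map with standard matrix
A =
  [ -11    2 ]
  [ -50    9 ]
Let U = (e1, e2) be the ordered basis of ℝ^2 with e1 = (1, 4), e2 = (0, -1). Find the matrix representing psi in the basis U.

Let P have columns e1, e2. Then [psi]_U = P^(-1) A P.
Here det P = -1, so P^(-1) is integer; computing A P first and then P^(-1)(A P) gives [[-3, -2], [2, 1]].

[[-3, -2], [2, 1]]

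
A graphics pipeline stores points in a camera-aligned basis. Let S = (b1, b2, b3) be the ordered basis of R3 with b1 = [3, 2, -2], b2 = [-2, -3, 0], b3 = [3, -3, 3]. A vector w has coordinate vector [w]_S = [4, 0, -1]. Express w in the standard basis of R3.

By definition w = 4b1 + 0·b2 - b3.
Summing componentwise gives [9, 11, -11].

[9, 11, -11]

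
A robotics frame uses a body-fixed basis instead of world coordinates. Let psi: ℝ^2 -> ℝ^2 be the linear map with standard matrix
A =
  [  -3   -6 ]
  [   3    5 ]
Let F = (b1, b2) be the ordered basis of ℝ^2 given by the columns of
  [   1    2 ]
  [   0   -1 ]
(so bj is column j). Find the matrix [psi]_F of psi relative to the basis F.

[[3, 2], [-3, -1]]

Let P have columns b1, b2. Then [psi]_F = P^(-1) A P.
Here det P = -1, so P^(-1) is integer; computing A P first and then P^(-1)(A P) gives [[3, 2], [-3, -1]].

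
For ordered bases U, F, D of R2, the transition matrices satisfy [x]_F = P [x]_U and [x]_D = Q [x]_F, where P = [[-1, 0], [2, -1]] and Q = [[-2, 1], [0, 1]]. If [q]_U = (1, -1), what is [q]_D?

Apply P to get F-coordinates (-1, 3), then Q to get D-coordinates.
The result is [q]_D = (5, 3).

(5, 3)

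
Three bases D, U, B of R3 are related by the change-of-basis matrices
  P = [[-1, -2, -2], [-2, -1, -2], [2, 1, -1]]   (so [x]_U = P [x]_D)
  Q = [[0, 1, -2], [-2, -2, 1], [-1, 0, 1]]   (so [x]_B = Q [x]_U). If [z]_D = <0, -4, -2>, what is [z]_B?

Composing the changes, [z]_B = Q P [z]_D.
Q P = [[-6, -3, 0], [8, 7, 7], [3, 3, 1]]; applying this to <0, -4, -2> gives <12, -42, -14>.

<12, -42, -14>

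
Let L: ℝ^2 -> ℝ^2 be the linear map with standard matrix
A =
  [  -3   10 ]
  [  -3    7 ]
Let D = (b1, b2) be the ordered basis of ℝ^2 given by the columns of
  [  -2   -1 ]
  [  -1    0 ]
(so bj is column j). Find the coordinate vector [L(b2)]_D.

Column 2 of [L]_D is the D-coordinate vector of L(b2).
In standard coordinates L(b2) = A b2 = <3, 3>.
Converting to D: <3, 3> = -3b1 + 3b2, so the coordinate vector is <-3, 3>.

<-3, 3>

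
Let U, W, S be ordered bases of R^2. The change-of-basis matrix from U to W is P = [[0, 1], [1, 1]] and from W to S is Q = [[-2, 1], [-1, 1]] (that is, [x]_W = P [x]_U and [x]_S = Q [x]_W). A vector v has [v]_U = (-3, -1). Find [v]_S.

(-2, -3)

Composing the changes, [v]_S = Q P [v]_U.
Q P = [[1, -1], [1, 0]]; applying this to (-3, -1) gives (-2, -3).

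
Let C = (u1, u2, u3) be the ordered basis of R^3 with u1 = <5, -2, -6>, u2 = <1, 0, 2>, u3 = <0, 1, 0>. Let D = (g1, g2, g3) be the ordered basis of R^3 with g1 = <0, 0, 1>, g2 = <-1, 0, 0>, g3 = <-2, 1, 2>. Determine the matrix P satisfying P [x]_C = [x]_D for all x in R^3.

Take x = uj: its C-coordinates are the j-th standard unit vector, so P e_j — column j of P — equals [uj]_D.
u1 = -2g1 - g2 - 2g3, giving column 1 = <-2, -1, -2>; repeating for each j gives P = [[-2, 2, -2], [-1, -1, -2], [-2, 0, 1]].

[[-2, 2, -2], [-1, -1, -2], [-2, 0, 1]]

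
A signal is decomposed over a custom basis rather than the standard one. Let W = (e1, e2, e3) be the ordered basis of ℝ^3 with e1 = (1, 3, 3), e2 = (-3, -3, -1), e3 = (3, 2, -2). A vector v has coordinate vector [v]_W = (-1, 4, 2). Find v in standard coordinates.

v = M [v]_W, where M has columns e1, ..., e3.
Carrying out the matrix-vector product, v = (-7, -11, -11).

(-7, -11, -11)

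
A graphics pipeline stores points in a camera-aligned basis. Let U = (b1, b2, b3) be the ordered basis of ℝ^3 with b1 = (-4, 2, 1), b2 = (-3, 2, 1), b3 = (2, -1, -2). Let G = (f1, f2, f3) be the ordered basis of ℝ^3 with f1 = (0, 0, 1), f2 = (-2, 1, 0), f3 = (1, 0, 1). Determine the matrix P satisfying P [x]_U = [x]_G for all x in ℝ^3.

[[1, 0, -2], [2, 2, -1], [0, 1, 0]]

Take x = bj: its U-coordinates are the j-th standard unit vector, so P e_j — column j of P — equals [bj]_G.
b1 = f1 + 2f2 + 0·f3, giving column 1 = (1, 2, 0); repeating for each j gives P = [[1, 0, -2], [2, 2, -1], [0, 1, 0]].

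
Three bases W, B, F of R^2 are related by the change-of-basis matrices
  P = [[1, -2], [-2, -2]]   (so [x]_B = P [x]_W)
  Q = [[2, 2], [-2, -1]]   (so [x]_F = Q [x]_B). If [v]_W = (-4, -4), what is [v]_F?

First [v]_B = P [v]_W = (4, 16).
Then [v]_F = Q [v]_B = (40, -24).

(40, -24)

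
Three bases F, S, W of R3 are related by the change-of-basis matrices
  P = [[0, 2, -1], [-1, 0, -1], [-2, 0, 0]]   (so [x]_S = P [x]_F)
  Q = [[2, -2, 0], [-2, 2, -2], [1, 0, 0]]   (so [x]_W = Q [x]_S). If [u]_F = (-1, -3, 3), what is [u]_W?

(-14, 10, -9)

Composing the changes, [u]_W = Q P [u]_F.
Q P = [[2, 4, 0], [2, -4, 0], [0, 2, -1]]; applying this to (-1, -3, 3) gives (-14, 10, -9).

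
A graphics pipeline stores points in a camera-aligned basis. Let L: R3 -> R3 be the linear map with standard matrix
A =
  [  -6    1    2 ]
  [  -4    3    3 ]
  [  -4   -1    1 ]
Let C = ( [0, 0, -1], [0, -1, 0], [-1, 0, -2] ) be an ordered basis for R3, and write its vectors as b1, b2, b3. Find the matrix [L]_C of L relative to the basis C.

Let P have columns b1, ..., b3. Then [L]_C = P^(-1) A P.
Here det P = 1, so P^(-1) is integer; computing A P first and then P^(-1)(A P) gives [[-3, -3, 2], [3, 3, 2], [2, 1, -2]].

[[-3, -3, 2], [3, 3, 2], [2, 1, -2]]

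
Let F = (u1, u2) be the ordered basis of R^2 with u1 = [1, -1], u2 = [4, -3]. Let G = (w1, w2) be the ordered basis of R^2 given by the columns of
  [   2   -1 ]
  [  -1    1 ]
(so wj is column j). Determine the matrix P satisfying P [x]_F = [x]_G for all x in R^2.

Take x = uj: its F-coordinates are the j-th standard unit vector, so P e_j — column j of P — equals [uj]_G.
u1 = 0·w1 - w2, giving column 1 = [0, -1]; repeating for each j gives P = [[0, 1], [-1, -2]].

[[0, 1], [-1, -2]]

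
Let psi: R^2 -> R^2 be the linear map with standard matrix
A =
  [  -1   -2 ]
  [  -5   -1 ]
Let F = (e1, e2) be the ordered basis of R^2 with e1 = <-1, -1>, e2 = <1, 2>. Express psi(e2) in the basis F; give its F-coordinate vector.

<3, -2>

Compute psi(e2) = A e2 = <-5, -7> in standard coordinates.
Then write this in F-coordinates: solve for y in y_1 e1 + y_2 e2 = <-5, -7>.
This gives y = <3, -2>, which is column 2 of [psi]_F.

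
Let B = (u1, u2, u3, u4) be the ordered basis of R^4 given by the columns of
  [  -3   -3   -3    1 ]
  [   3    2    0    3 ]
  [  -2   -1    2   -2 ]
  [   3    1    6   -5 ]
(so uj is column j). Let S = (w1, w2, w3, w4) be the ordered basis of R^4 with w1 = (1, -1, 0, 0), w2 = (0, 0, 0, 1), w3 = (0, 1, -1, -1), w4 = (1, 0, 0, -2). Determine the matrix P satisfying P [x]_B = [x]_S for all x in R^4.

Let M have columns uj and N have columns wj. Then for every x, N [x]_S = x = M [x]_B, so P = N^(-1) M.
Since det N = 1, N^(-1) has integer entries; multiplying gives P = [[-1, -1, -2, -1], [1, -2, 2, 1], [2, 1, -2, 2], [-2, -2, -1, 2]].

[[-1, -1, -2, -1], [1, -2, 2, 1], [2, 1, -2, 2], [-2, -2, -1, 2]]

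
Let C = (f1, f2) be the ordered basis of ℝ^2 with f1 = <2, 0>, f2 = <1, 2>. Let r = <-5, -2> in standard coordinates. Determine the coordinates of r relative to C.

Write r = c_1 f1 + c_2 f2 and solve for the c_i.
System: 2c_1 + c_2 = -5, 0c_1 + 2c_2 = -2; solving gives c_1 = -2, c_2 = -1.
Check: -2f1 - f2 = <-5, -2>.

<-2, -1>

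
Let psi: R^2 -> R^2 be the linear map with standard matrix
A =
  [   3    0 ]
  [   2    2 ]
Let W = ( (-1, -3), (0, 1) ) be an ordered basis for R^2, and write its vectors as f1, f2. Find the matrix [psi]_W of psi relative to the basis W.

[[3, 0], [1, 2]]

With P the matrix whose columns are f1, f2, [psi]_W = P^(-1) A P.
Column by column: psi(f1) = A f1 = (-3, -8); its W-coordinates (3, 1) give column 1.
Continuing for each basis vector yields [psi]_W = [[3, 0], [1, 2]].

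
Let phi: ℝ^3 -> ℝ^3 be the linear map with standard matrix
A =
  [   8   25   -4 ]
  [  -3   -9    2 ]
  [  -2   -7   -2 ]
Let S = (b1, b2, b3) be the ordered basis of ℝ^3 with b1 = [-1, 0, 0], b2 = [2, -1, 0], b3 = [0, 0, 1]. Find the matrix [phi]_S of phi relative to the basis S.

The j-th column of [phi]_S is [phi(bj)]_S.
phi(b1) = A b1 = [-8, 3, 2] = 2b1 - 3b2 + 2b3, so column 1 is [2, -3, 2].
Repeating for b2, b3 and assembling the columns gives [[2, 3, 0], [-3, -3, -2], [2, 3, -2]].

[[2, 3, 0], [-3, -3, -2], [2, 3, -2]]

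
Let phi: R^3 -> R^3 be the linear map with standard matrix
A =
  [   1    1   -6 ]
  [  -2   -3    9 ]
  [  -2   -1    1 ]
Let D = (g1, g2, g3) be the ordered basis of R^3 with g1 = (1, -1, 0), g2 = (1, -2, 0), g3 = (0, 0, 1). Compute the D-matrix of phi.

Let P have columns g1, ..., g3. Then [phi]_D = P^(-1) A P.
Here det P = -1, so P^(-1) is integer; computing A P first and then P^(-1)(A P) gives [[1, 2, -3], [-1, -3, -3], [-1, 0, 1]].

[[1, 2, -3], [-1, -3, -3], [-1, 0, 1]]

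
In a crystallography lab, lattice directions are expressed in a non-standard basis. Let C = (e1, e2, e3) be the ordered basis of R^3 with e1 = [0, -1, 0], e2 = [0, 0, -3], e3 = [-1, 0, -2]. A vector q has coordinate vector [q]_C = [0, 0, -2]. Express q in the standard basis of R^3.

[2, 0, 4]

q = M [q]_C, where M has columns e1, ..., e3.
Carrying out the matrix-vector product, q = [2, 0, 4].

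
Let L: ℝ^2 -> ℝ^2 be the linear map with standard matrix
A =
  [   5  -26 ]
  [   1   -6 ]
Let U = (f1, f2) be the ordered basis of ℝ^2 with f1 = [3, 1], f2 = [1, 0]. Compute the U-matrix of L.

The j-th column of [L]_U is [L(fj)]_U.
L(f1) = A f1 = [-11, -3] = -3f1 - 2f2, so column 1 is [-3, -2].
Repeating for f2 and assembling the columns gives [[-3, 1], [-2, 2]].

[[-3, 1], [-2, 2]]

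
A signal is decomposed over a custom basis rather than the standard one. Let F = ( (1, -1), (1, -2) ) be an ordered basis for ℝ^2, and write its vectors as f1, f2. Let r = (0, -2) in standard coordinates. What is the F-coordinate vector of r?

(-2, 2)

Write r = c_1 f1 + c_2 f2 and solve for the c_i.
System: c_1 + c_2 = 0, -c_1 - 2c_2 = -2; solving gives c_1 = -2, c_2 = 2.
Check: -2f1 + 2f2 = (0, -2).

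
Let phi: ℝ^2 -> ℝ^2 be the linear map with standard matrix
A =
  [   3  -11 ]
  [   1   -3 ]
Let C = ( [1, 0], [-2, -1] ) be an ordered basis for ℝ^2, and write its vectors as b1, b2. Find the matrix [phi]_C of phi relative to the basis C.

[[1, 3], [-1, -1]]

With P the matrix whose columns are b1, b2, [phi]_C = P^(-1) A P.
Column by column: phi(b1) = A b1 = [3, 1]; its C-coordinates [1, -1] give column 1.
Continuing for each basis vector yields [phi]_C = [[1, 3], [-1, -1]].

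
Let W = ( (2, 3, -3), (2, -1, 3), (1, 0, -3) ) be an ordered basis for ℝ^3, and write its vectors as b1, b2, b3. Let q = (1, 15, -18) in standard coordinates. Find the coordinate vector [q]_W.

[q]_W is the unique c with M c = q, where M has columns b1, ..., b3.
Gaussian elimination on [M | q] yields c = (4, -3, -1).
Check: 4b1 - 3b2 - b3 = (1, 15, -18).

(4, -3, -1)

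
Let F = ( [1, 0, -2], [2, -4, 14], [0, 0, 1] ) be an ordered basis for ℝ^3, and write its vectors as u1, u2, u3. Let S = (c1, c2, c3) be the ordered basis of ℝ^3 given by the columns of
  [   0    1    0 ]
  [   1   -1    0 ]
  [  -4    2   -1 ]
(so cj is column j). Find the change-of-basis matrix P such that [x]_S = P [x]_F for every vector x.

[[1, -2, 0], [1, 2, 0], [0, -2, -1]]

Let M have columns uj and N have columns cj. Then for every x, N [x]_S = x = M [x]_F, so P = N^(-1) M.
Since det N = 1, N^(-1) has integer entries; multiplying gives P = [[1, -2, 0], [1, 2, 0], [0, -2, -1]].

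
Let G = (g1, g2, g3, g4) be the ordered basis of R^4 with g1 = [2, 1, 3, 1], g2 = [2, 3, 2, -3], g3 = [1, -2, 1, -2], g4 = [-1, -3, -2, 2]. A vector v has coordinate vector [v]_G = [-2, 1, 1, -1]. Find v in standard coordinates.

[0, 2, -1, -9]

v = M [v]_G, where M has columns g1, ..., g4.
Carrying out the matrix-vector product, v = [0, 2, -1, -9].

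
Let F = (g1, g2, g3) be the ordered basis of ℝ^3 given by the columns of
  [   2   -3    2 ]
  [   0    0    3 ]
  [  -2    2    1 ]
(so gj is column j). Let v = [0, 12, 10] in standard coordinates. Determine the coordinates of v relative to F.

We seek scalars with c_1 g1 + ... + c_3 g3 = v; equivalently solve M c = v where the columns of M are g1, ..., g3.
Solving this 3x3 system gives c = (-1, 2, 4).
Check: -g1 + 2g2 + 4g3 = [0, 12, 10].

[-1, 2, 4]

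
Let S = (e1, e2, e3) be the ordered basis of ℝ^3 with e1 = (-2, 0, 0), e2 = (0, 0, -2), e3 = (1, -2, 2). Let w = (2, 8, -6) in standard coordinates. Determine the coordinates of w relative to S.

[w]_S is the unique c with M c = w, where M has columns e1, ..., e3.
Row-reducing the augmented matrix [M | w] gives c = (-3, -1, -4).
Check: -3e1 - e2 - 4e3 = (2, 8, -6).

(-3, -1, -4)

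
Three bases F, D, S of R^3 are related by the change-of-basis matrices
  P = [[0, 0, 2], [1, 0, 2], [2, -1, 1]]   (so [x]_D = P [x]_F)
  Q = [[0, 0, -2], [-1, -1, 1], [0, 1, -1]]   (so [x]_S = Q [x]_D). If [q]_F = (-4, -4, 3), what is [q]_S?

(2, -9, 3)

First [q]_D = P [q]_F = (6, 2, -1).
Then [q]_S = Q [q]_D = (2, -9, 3).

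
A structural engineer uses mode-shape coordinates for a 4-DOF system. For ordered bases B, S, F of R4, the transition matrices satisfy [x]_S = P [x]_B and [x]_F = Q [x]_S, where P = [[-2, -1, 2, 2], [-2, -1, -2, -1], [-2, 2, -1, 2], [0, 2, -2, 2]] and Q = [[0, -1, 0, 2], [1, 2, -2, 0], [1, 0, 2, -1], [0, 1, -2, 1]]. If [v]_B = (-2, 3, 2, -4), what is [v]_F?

(-13, -1, 3, -5)

Composing the changes, [v]_F = Q P [v]_B.
Q P = [[2, 5, -2, 5], [-2, -7, 0, -4], [-6, 1, 2, 4], [2, -3, -2, -3]]; applying this to (-2, 3, 2, -4) gives (-13, -1, 3, -5).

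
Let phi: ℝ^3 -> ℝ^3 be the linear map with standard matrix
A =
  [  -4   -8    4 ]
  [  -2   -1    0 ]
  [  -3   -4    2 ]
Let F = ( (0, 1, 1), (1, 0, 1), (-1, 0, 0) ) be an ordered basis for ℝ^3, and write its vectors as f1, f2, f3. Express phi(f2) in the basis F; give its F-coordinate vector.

Compute phi(f2) = A f2 = (0, -2, -1) in standard coordinates.
Then write this in F-coordinates: solve for y in y_1 f1 + ... + y_3 f3 = (0, -2, -1).
This gives y = (-2, 1, 1), which is column 2 of [phi]_F.

(-2, 1, 1)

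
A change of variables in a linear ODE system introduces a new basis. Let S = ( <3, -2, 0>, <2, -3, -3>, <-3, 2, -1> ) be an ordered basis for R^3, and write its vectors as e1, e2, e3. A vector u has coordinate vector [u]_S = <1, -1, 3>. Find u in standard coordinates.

By definition u = e1 - e2 + 3e3.
Summing componentwise gives <-8, 7, 0>.

<-8, 7, 0>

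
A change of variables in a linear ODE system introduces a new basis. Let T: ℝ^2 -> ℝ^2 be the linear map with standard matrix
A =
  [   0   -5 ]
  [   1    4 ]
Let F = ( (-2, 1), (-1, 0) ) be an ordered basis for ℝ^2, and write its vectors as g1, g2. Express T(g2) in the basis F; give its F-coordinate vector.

(-1, 2)

Column 2 of [T]_F is the F-coordinate vector of T(g2).
In standard coordinates T(g2) = A g2 = (0, -1).
Converting to F: (0, -1) = -g1 + 2g2, so the coordinate vector is (-1, 2).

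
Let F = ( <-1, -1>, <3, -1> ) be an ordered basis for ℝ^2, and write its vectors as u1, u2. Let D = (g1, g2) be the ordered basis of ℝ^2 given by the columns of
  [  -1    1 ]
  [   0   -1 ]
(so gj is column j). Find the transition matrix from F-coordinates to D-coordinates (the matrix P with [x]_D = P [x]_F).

Take x = uj: its F-coordinates are the j-th standard unit vector, so P e_j — column j of P — equals [uj]_D.
u1 = 2g1 + g2, giving column 1 = <2, 1>; repeating for each j gives P = [[2, -2], [1, 1]].

[[2, -2], [1, 1]]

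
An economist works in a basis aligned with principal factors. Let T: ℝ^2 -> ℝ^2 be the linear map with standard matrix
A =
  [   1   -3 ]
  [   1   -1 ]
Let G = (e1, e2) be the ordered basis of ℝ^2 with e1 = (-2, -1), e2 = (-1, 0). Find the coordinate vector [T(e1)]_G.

Compute T(e1) = A e1 = (1, -1) in standard coordinates.
Then write this in G-coordinates: solve for y in y_1 e1 + y_2 e2 = (1, -1).
This gives y = (1, -3), which is column 1 of [T]_G.

(1, -3)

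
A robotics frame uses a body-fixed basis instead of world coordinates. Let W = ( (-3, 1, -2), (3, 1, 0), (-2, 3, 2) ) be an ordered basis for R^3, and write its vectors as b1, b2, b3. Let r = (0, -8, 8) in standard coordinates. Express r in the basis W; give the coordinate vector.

[r]_W is the unique c with M c = r, where M has columns b1, ..., b3.
Gaussian elimination on [M | r] yields c = (-4, -4, 0).
Check: -4b1 - 4b2 + 0·b3 = (0, -8, 8).

(-4, -4, 0)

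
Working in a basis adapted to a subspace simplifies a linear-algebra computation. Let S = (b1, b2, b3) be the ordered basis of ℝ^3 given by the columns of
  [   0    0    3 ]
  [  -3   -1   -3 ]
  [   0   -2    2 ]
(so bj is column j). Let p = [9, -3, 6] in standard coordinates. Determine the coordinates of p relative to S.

Write p = c_1 b1 + ... + c_3 b3 and solve for the c_i.
Gaussian elimination on [M | p] yields c = (-2, 0, 3).
Check: -2b1 + 0·b2 + 3b3 = [9, -3, 6].

[-2, 0, 3]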